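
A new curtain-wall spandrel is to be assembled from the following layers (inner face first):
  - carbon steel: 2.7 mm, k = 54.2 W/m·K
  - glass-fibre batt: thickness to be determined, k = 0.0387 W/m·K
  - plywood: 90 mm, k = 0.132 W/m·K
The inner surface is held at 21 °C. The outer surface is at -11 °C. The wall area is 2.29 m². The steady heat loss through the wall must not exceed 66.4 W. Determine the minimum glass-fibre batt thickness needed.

L ≈ 16.3 mm

Thermal resistances in series:
R_carbon steel = L/(kA) = 0.0027/(54.2×2.29) = 2.175×10^-5 K/W
R_plywood = L/(kA) = 0.09/(0.132×2.29) = 0.2977 K/W
Sum of the known resistances R_other = 0.2978 K/W
Required total resistance R_tot = ΔT/Q_allow = 32/66.4 = 0.4819 K/W
R_glass-fibre batt = R_tot − R_other = 0.1842 K/W
L = R·k·A = 0.1842×0.0387×2.29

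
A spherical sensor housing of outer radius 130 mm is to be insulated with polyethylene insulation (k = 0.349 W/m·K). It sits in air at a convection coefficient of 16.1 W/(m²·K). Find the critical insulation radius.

r_cr ≈ 43.4 mm

For a sphere r_cr = 2k/h = 2×0.349/16.1
r_cr = 43.4 mm; since the bare radius (130 mm) is above r_cr, any added insulation will reduce heat loss.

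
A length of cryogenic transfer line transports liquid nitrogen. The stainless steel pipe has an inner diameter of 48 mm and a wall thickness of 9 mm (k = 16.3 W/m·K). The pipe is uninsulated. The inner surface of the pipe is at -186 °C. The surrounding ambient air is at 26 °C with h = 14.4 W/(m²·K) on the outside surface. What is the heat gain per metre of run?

Cylindrical conduction, so R = ln(r₂/r₁)/(2πkL) per layer, in series:
R_stainless steel pipe wall = ln(33/24)/(2π×16.3×1) = 0.003109 K/W
R_outer film = 1/(h_o·2πr_oL) = 1/(14.4×2π×0.033×1) = 0.3349 K/W
R_total = 0.338 K/W
Q = ΔT/R_total = 212/0.338

q′ ≈ 627 W/m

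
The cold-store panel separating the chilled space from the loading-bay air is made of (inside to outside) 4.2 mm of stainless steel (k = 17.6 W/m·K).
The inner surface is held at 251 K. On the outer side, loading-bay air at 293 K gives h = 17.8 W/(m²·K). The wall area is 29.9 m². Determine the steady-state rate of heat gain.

Using the resistance-network approach (series):
R_stainless steel = L/(kA) = 0.0042/(17.6×29.9) = 7.981×10^-6 K/W
R_outer film = 1/(h_o·A) = 1/(17.8×29.9) = 0.001879 K/W
R_total = 0.001887 K/W
Q = ΔT / R_total = 42 / 0.001887

Q ≈ 22300 W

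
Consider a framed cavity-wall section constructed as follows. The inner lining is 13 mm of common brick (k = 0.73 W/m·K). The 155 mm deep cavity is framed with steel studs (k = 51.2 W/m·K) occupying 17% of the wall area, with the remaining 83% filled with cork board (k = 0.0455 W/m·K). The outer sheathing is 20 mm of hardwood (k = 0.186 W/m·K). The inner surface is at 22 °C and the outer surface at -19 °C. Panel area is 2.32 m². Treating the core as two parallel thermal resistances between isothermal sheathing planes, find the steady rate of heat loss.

Sheathing layers in series; stud and cavity paths in parallel between them.
R_inner = 0.013/(0.73×2.32) = 0.007676 K/W
R_stud  = 0.155/(51.2×0.17×2.32) = 0.007676 K/W
R_cav   = 0.155/(0.0455×0.83×2.32) = 1.769 K/W
1/R_core = 1/R_stud + 1/R_cav → R_core = 0.007643 K/W
R_outer = 0.02/(0.186×2.32) = 0.04635 K/W
R_total = 0.06167 K/W
Q = ΔT/R_total = 41/0.06167

Q ≈ 665 W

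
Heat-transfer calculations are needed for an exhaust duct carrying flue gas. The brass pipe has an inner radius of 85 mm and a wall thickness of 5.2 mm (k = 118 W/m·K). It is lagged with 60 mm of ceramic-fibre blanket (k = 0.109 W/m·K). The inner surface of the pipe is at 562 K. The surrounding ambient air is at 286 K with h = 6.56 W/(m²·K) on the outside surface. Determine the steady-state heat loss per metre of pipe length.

For a radial system each layer contributes R = ln(r_out/r_in)/(2πkL); films add R = 1/(hA).
R_brass pipe wall = ln(90.2/85)/(2π×118×1) = 8.009×10^-5 K/W
R_ceramic-fibre blanket = ln(150.2/90.2)/(2π×0.109×1) = 0.7446 K/W
R_outer film = 1/(h_o·2πr_oL) = 1/(6.56×2π×0.1502×1) = 0.1615 K/W
R_total = 0.9062 K/W
Q = ΔT/R_total = 276/0.9062

q′ ≈ 305 W/m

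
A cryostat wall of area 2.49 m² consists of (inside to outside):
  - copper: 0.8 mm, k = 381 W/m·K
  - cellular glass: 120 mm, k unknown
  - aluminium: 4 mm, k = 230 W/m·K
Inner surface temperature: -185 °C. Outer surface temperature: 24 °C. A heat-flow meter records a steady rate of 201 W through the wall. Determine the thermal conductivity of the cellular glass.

k ≈ 0.0463 W/(m·K)

Series thermal resistances:
R_copper = L/(kA) = 0.0008/(381×2.49) = 8.433×10^-7 K/W
R_aluminium = L/(kA) = 0.004/(230×2.49) = 6.984×10^-6 K/W
Sum of known resistances R_other = 7.828×10^-6 K/W
Total R = ΔT/Q = 209/201 = 1.04 K/W
R_cellular glass = R_total − R_other = 1.04 K/W
k = L/(R·A) = 0.12/(1.04×2.49)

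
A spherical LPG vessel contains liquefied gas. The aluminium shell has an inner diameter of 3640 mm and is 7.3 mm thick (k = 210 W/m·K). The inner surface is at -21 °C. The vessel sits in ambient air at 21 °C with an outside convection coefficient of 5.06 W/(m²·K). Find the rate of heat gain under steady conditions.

Each spherical layer contributes R = (1/r_i − 1/r_o)/(4πk):
R_aluminium shell = (1/1.82 − 1/1.8273)/(4π×210) = 8.318×10^-7 K/W
R_outer film = 1/(h·4πr_o²) = 1/(5.06×4π×1.8273²) = 0.00471 K/W
R_total = 0.004711 K/W
Q = ΔT/R_total = 42/0.004711

Q ≈ 8920 W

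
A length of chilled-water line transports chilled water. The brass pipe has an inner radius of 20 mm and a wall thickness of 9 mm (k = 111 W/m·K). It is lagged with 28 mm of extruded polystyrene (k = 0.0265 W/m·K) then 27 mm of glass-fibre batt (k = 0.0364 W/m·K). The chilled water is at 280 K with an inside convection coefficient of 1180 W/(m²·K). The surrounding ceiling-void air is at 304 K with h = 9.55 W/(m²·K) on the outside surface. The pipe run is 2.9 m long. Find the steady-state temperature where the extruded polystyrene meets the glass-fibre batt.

For a radial system each layer contributes R = ln(r_out/r_in)/(2πkL); films add R = 1/(hA).
R_inner film = 1/(h_i·2πr₁L) = 1/(1180×2π×0.02×2.9) = 0.002325 K/W
R_brass pipe wall = ln(29/20)/(2π×111×2.9) = 1.837×10^-4 K/W
R_extruded polystyrene = ln(57/29)/(2π×0.0265×2.9) = 1.399 K/W
R_glass-fibre batt = ln(84/57)/(2π×0.0364×2.9) = 0.5846 K/W
R_outer film = 1/(h_o·2πr_oL) = 1/(9.55×2π×0.084×2.9) = 0.06841 K/W
R_total = 2.055 K/W
Q = ΔT/R_total = 24/2.055
Q = 11.7 W
T_interface = T_inner + Q·ΣR(inner→interface) = 280 + 11.7×1.402

T ≈ 296 K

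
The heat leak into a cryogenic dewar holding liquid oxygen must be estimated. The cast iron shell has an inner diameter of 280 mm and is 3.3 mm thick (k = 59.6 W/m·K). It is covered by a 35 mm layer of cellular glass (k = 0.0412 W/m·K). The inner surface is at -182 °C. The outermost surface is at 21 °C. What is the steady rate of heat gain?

For a spherical shell R = (1/r₁ − 1/r₂)/(4πk); film R = 1/(h·4πr²). In series:
R_cast iron shell = (1/0.14 − 1/0.1433)/(4π×59.6) = 2.196×10^-4 K/W
R_cellular glass = (1/0.1433 − 1/0.1783)/(4π×0.0412) = 2.646 K/W
R_total = 2.646 K/W
Q = ΔT/R_total = 203/2.646

Q ≈ 76.7 W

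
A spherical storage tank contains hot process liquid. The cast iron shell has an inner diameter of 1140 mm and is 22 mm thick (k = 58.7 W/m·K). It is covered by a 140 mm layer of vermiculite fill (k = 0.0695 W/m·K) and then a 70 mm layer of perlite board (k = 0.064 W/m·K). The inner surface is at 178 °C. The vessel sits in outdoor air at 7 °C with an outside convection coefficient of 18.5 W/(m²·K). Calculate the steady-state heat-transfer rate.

Q ≈ 326 W

Radial (spherical) resistances in series:
R_cast iron shell = (1/0.57 − 1/0.592)/(4π×58.7) = 8.838×10^-5 K/W
R_vermiculite fill = (1/0.592 − 1/0.732)/(4π×0.0695) = 0.3699 K/W
R_perlite board = (1/0.732 − 1/0.802)/(4π×0.064) = 0.1483 K/W
R_outer film = 1/(h·4πr_o²) = 1/(18.5×4π×0.802²) = 0.006688 K/W
R_total = 0.5249 K/W
Q = ΔT/R_total = 171/0.5249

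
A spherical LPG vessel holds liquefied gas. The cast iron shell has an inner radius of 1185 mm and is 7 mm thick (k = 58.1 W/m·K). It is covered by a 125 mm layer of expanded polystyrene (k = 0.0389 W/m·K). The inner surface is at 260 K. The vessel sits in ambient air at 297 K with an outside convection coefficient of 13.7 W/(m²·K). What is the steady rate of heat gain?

Q ≈ 223 W

For a spherical shell R = (1/r₁ − 1/r₂)/(4πk); film R = 1/(h·4πr²). In series:
R_cast iron shell = (1/1.185 − 1/1.192)/(4π×58.1) = 6.788×10^-6 K/W
R_expanded polystyrene = (1/1.192 − 1/1.317)/(4π×0.0389) = 0.1629 K/W
R_outer film = 1/(h·4πr_o²) = 1/(13.7×4π×1.317²) = 0.003349 K/W
R_total = 0.1662 K/W
Q = ΔT/R_total = 37/0.1662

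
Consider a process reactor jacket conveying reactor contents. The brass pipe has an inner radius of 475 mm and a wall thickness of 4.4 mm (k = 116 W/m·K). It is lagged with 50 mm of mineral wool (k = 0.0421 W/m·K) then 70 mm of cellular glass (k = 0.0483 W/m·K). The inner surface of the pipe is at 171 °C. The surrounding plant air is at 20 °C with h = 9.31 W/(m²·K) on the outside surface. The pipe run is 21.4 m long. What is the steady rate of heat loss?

For a radial system each layer contributes R = ln(r_out/r_in)/(2πkL); films add R = 1/(hA).
R_brass pipe wall = ln(479.4/475)/(2π×116×21.4) = 5.912×10^-7 K/W
R_mineral wool = ln(529.4/479.4)/(2π×0.0421×21.4) = 0.01753 K/W
R_cellular glass = ln(599.4/529.4)/(2π×0.0483×21.4) = 0.01912 K/W
R_outer film = 1/(h_o·2πr_oL) = 1/(9.31×2π×0.5994×21.4) = 0.001333 K/W
R_total = 0.03798 K/W
Q = ΔT/R_total = 151/0.03798

Q ≈ 3980 W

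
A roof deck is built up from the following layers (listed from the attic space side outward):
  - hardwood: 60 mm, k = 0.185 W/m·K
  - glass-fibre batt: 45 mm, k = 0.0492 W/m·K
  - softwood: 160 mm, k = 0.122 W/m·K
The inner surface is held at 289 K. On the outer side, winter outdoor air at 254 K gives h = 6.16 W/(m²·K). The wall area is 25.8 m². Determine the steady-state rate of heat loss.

Treating each layer as a thermal resistance in series:
R_hardwood = L/(kA) = 0.06/(0.185×25.8) = 0.01257 K/W
R_glass-fibre batt = L/(kA) = 0.045/(0.0492×25.8) = 0.03545 K/W
R_softwood = L/(kA) = 0.16/(0.122×25.8) = 0.05083 K/W
R_outer film = 1/(h_o·A) = 1/(6.16×25.8) = 0.006292 K/W
R_total = 0.1051 K/W
Q = ΔT / R_total = 35 / 0.1051

Q ≈ 333 W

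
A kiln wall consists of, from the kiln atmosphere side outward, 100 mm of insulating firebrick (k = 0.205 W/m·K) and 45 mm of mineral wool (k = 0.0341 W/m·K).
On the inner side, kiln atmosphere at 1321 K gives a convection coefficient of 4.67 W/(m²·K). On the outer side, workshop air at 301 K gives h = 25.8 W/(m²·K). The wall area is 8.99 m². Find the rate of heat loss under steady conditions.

Model the wall as resistances in series:
R_inner film = 1/(h_i·A) = 1/(4.67×8.99) = 0.02382 K/W
R_insulating firebrick = L/(kA) = 0.1/(0.205×8.99) = 0.05426 K/W
R_mineral wool = L/(kA) = 0.045/(0.0341×8.99) = 0.1468 K/W
R_outer film = 1/(h_o·A) = 1/(25.8×8.99) = 0.004311 K/W
R_total = 0.2292 K/W
Q = ΔT / R_total = 1020 / 0.2292

Q ≈ 4450 W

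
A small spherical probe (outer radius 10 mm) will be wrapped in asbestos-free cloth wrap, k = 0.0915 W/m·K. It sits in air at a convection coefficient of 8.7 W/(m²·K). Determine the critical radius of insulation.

r_cr ≈ 21 mm

For a sphere r_cr = 2k/h = 2×0.0915/8.7
r_cr = 21 mm; since the bare radius (10 mm) is below r_cr, adding a thin layer of insulation will *increase* heat loss.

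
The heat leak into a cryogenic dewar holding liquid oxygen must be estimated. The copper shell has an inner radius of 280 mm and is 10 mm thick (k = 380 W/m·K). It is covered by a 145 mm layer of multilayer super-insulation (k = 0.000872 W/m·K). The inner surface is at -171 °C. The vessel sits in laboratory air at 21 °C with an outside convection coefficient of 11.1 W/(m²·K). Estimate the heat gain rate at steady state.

Spherical conduction: R = (1/r_in − 1/r_out)/(4πk) per layer; series-sum.
R_copper shell = (1/0.28 − 1/0.29)/(4π×380) = 2.579×10^-5 K/W
R_multilayer super-insulation = (1/0.29 − 1/0.435)/(4π×0.000872) = 104.9 K/W
R_outer film = 1/(h·4πr_o²) = 1/(11.1×4π×0.435²) = 0.03789 K/W
R_total = 104.9 K/W
Q = ΔT/R_total = 192/104.9

Q ≈ 1.83 W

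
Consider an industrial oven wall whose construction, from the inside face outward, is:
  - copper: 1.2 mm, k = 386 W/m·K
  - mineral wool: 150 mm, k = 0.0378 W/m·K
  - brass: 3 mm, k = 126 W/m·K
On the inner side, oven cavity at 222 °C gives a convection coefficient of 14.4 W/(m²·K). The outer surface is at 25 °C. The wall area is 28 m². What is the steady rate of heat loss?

Treating each layer as a thermal resistance in series:
R_inner film = 1/(h_i·A) = 1/(14.4×28) = 0.00248 K/W
R_copper = L/(kA) = 0.0012/(386×28) = 1.11×10^-7 K/W
R_mineral wool = L/(kA) = 0.15/(0.0378×28) = 0.1417 K/W
R_brass = L/(kA) = 0.003/(126×28) = 8.503×10^-7 K/W
R_total = 0.1442 K/W
Q = ΔT / R_total = 197 / 0.1442

Q ≈ 1370 W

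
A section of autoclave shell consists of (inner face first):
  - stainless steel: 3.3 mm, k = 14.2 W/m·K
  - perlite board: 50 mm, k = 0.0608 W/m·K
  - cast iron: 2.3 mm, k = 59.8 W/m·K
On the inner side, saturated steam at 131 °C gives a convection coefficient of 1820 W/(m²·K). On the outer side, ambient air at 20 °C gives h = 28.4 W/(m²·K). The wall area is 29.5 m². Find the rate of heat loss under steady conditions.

Treating each layer as a thermal resistance in series:
R_inner film = 1/(h_i·A) = 1/(1820×29.5) = 1.863×10^-5 K/W
R_stainless steel = L/(kA) = 0.0033/(14.2×29.5) = 7.878×10^-6 K/W
R_perlite board = L/(kA) = 0.05/(0.0608×29.5) = 0.02788 K/W
R_cast iron = L/(kA) = 0.0023/(59.8×29.5) = 1.304×10^-6 K/W
R_outer film = 1/(h_o·A) = 1/(28.4×29.5) = 0.001194 K/W
R_total = 0.0291 K/W
Q = ΔT / R_total = 111 / 0.0291

Q ≈ 3810 W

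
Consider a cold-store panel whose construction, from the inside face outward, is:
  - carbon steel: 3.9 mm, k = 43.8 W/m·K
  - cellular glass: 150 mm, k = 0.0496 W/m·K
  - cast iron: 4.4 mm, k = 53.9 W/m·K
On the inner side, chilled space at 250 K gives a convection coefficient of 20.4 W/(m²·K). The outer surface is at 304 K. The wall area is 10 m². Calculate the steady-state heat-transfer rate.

Q ≈ 176 W

Using the resistance-network approach (series):
R_inner film = 1/(h_i·A) = 1/(20.4×10) = 0.004902 K/W
R_carbon steel = L/(kA) = 0.0039/(43.8×10) = 8.904×10^-6 K/W
R_cellular glass = L/(kA) = 0.15/(0.0496×10) = 0.3024 K/W
R_cast iron = L/(kA) = 0.0044/(53.9×10) = 8.163×10^-6 K/W
R_total = 0.3073 K/W
Q = ΔT / R_total = 54 / 0.3073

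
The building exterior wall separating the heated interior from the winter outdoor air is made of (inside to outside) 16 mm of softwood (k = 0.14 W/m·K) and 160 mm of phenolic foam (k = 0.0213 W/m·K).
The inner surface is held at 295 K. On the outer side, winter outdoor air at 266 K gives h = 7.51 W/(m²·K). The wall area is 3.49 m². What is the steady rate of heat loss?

Q ≈ 13 W

Model the wall as resistances in series:
R_softwood = L/(kA) = 0.016/(0.14×3.49) = 0.03275 K/W
R_phenolic foam = L/(kA) = 0.16/(0.0213×3.49) = 2.152 K/W
R_outer film = 1/(h_o·A) = 1/(7.51×3.49) = 0.03815 K/W
R_total = 2.223 K/W
Q = ΔT / R_total = 29 / 2.223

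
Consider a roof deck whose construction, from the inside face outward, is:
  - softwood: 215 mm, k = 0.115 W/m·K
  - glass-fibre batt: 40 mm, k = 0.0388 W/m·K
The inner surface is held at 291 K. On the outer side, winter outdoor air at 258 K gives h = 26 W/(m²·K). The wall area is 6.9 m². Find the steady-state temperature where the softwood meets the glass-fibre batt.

Model the wall as resistances in series:
R_softwood = L/(kA) = 0.215/(0.115×6.9) = 0.271 K/W
R_glass-fibre batt = L/(kA) = 0.04/(0.0388×6.9) = 0.1494 K/W
R_outer film = 1/(h_o·A) = 1/(26×6.9) = 0.005574 K/W
R_total = 0.4259 K/W;  Q = ΔT/R_total = 33/0.4259 = 77.48 W
T_interface = T_inner − Q·ΣR(inner→interface) = 291 − 77.5×0.271

T ≈ 270 K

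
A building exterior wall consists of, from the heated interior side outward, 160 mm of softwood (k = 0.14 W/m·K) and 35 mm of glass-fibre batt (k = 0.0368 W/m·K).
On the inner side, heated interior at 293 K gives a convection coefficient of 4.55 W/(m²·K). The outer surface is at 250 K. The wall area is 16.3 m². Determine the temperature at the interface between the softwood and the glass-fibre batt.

T ≈ 268 K

Series thermal resistances:
R_inner film = 1/(h_i·A) = 1/(4.55×16.3) = 0.01348 K/W
R_softwood = L/(kA) = 0.16/(0.14×16.3) = 0.07011 K/W
R_glass-fibre batt = L/(kA) = 0.035/(0.0368×16.3) = 0.05835 K/W
R_total = 0.1419 K/W;  Q = ΔT/R_total = 43/0.1419 = 302.9 W
T_interface = T_inner − Q·ΣR(inner→interface) = 293 − 303×0.0836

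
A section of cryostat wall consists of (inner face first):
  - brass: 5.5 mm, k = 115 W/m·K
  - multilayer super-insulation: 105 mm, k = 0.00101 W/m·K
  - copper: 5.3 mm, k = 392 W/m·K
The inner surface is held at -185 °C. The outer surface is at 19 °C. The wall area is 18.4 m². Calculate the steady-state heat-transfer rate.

Q ≈ 36.1 W

Model the wall as resistances in series:
R_brass = L/(kA) = 0.0055/(115×18.4) = 2.599×10^-6 K/W
R_multilayer super-insulation = L/(kA) = 0.105/(0.00101×18.4) = 5.65 K/W
R_copper = L/(kA) = 0.0053/(392×18.4) = 7.348×10^-7 K/W
R_total = 5.65 K/W
Q = ΔT / R_total = 204 / 5.65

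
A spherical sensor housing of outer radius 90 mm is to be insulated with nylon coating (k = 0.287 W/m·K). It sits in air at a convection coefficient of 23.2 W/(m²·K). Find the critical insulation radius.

For a sphere r_cr = 2k/h = 2×0.287/23.2
r_cr = 24.7 mm; since the bare radius (90 mm) is above r_cr, any added insulation will reduce heat loss.

r_cr ≈ 24.7 mm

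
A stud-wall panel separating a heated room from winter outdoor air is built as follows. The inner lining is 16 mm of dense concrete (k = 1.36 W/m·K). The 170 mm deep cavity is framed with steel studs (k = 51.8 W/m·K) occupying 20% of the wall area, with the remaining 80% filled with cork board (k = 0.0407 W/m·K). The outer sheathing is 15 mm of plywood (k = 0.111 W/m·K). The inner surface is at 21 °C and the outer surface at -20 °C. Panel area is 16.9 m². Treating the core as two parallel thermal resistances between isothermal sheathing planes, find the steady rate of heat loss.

Q ≈ 4240 W

Sheathing layers in series; stud and cavity paths in parallel between them.
R_inner = 0.016/(1.36×16.9) = 6.961×10^-4 K/W
R_stud  = 0.17/(51.8×0.2×16.9) = 9.71×10^-4 K/W
R_cav   = 0.17/(0.0407×0.8×16.9) = 0.3089 K/W
1/R_core = 1/R_stud + 1/R_cav → R_core = 9.679×10^-4 K/W
R_outer = 0.015/(0.111×16.9) = 0.007996 K/W
R_total = 0.00966 K/W
Q = ΔT/R_total = 41/0.00966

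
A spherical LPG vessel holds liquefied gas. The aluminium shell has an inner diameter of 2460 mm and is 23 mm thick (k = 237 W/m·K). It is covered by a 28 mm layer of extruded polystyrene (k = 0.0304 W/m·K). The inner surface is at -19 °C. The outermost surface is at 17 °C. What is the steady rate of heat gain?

Q ≈ 788 W

Radial (spherical) resistances in series:
R_aluminium shell = (1/1.23 − 1/1.253)/(4π×237) = 5.011×10^-6 K/W
R_extruded polystyrene = (1/1.253 − 1/1.281)/(4π×0.0304) = 0.04566 K/W
R_total = 0.04567 K/W
Q = ΔT/R_total = 36/0.04567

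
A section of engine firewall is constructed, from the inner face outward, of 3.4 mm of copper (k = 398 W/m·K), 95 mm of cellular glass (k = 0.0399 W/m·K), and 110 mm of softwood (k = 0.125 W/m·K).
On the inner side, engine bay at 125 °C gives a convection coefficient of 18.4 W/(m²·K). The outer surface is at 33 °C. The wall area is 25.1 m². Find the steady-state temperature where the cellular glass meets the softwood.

Using the resistance-network approach (series):
R_inner film = 1/(h_i·A) = 1/(18.4×25.1) = 0.002165 K/W
R_copper = L/(kA) = 0.0034/(398×25.1) = 3.403×10^-7 K/W
R_cellular glass = L/(kA) = 0.095/(0.0399×25.1) = 0.09486 K/W
R_softwood = L/(kA) = 0.11/(0.125×25.1) = 0.03506 K/W
R_total = 0.1321 K/W;  Q = ΔT/R_total = 92/0.1321 = 696.5 W
T_interface = T_inner − Q·ΣR(inner→interface) = 125 − 697×0.09702

T ≈ 57.4 °C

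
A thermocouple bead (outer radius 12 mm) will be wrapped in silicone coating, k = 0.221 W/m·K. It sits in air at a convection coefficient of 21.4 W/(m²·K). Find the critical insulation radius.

r_cr ≈ 20.7 mm

For a sphere r_cr = 2k/h = 2×0.221/21.4
r_cr = 20.7 mm; since the bare radius (12 mm) is below r_cr, adding a thin layer of insulation will *increase* heat loss.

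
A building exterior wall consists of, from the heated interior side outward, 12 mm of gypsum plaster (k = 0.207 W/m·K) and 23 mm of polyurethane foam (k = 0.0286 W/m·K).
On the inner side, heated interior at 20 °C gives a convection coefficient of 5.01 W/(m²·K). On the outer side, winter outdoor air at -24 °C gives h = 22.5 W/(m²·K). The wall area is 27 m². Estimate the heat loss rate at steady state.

Q ≈ 1070 W

Using the resistance-network approach (series):
R_inner film = 1/(h_i·A) = 1/(5.01×27) = 0.007393 K/W
R_gypsum plaster = L/(kA) = 0.012/(0.207×27) = 0.002147 K/W
R_polyurethane foam = L/(kA) = 0.023/(0.0286×27) = 0.02979 K/W
R_outer film = 1/(h_o·A) = 1/(22.5×27) = 0.001646 K/W
R_total = 0.04097 K/W
Q = ΔT / R_total = 44 / 0.04097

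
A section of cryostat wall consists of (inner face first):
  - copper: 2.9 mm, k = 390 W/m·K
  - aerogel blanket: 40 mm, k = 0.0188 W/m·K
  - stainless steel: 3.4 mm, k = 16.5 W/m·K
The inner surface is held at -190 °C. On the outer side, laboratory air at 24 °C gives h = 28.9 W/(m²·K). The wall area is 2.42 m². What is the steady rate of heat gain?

Q ≈ 239 W

Using the resistance-network approach (series):
R_copper = L/(kA) = 0.0029/(390×2.42) = 3.073×10^-6 K/W
R_aerogel blanket = L/(kA) = 0.04/(0.0188×2.42) = 0.8792 K/W
R_stainless steel = L/(kA) = 0.0034/(16.5×2.42) = 8.515×10^-5 K/W
R_outer film = 1/(h_o·A) = 1/(28.9×2.42) = 0.0143 K/W
R_total = 0.8936 K/W
Q = ΔT / R_total = 214 / 0.8936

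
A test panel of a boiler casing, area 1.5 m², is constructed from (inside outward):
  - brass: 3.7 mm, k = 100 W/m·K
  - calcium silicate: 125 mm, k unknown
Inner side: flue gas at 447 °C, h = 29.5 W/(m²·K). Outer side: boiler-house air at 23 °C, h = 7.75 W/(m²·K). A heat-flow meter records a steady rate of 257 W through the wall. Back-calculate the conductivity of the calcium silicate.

Thermal resistances in series:
R_inner film = 1/(h_i·A) = 1/(29.5×1.5) = 0.0226 K/W
R_brass = L/(kA) = 0.0037/(100×1.5) = 2.467×10^-5 K/W
R_outer film = 1/(h_o·A) = 1/(7.75×1.5) = 0.08602 K/W
Sum of known resistances R_other = 0.1086 K/W
Total R = ΔT/Q = 424/257 = 1.65 K/W
R_calcium silicate = R_total − R_other = 1.541 K/W
k = L/(R·A) = 0.125/(1.541×1.5)

k ≈ 0.0541 W/(m·K)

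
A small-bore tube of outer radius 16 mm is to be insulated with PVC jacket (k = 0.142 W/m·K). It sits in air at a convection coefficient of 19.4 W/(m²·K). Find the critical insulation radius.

r_cr ≈ 7.32 mm

For a cylinder r_cr = k/h = 0.142/19.4
r_cr = 7.32 mm; since the bare radius (16 mm) is above r_cr, any added insulation will reduce heat loss.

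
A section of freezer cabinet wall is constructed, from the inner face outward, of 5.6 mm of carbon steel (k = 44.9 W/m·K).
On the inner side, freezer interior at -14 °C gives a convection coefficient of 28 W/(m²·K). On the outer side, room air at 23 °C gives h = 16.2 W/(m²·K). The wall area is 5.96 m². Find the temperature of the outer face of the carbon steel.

Thermal resistances in series:
R_inner film = 1/(h_i·A) = 1/(28×5.96) = 0.005992 K/W
R_carbon steel = L/(kA) = 0.0056/(44.9×5.96) = 2.093×10^-5 K/W
R_outer film = 1/(h_o·A) = 1/(16.2×5.96) = 0.01036 K/W
R_total = 0.01637 K/W;  Q = ΔT/R_total = 37/0.01637 = 2260 W
T_interface = T_inner + Q·ΣR(inner→interface) = -14 + 2260×0.006013

T ≈ -0.409 °C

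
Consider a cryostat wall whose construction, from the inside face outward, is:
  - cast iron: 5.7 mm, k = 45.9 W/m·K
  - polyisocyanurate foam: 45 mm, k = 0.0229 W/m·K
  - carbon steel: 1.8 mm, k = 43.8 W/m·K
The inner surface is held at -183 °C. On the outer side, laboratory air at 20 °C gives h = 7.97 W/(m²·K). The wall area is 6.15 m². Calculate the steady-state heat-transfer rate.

Using the resistance-network approach (series):
R_cast iron = L/(kA) = 0.0057/(45.9×6.15) = 2.019×10^-5 K/W
R_polyisocyanurate foam = L/(kA) = 0.045/(0.0229×6.15) = 0.3195 K/W
R_carbon steel = L/(kA) = 0.0018/(43.8×6.15) = 6.682×10^-6 K/W
R_outer film = 1/(h_o·A) = 1/(7.97×6.15) = 0.0204 K/W
R_total = 0.34 K/W
Q = ΔT / R_total = 203 / 0.34

Q ≈ 597 W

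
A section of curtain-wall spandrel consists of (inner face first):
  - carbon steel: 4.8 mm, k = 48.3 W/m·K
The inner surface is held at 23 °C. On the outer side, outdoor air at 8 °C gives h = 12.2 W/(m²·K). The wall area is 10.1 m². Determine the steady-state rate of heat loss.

Q ≈ 1850 W

Using the resistance-network approach (series):
R_carbon steel = L/(kA) = 0.0048/(48.3×10.1) = 9.839×10^-6 K/W
R_outer film = 1/(h_o·A) = 1/(12.2×10.1) = 0.008116 K/W
R_total = 0.008125 K/W
Q = ΔT / R_total = 15 / 0.008125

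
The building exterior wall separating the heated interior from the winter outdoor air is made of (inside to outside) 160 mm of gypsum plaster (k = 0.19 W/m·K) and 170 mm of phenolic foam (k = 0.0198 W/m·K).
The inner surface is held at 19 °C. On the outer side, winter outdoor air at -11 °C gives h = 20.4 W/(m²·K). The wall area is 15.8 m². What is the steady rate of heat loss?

Model the wall as resistances in series:
R_gypsum plaster = L/(kA) = 0.16/(0.19×15.8) = 0.0533 K/W
R_phenolic foam = L/(kA) = 0.17/(0.0198×15.8) = 0.5434 K/W
R_outer film = 1/(h_o·A) = 1/(20.4×15.8) = 0.003103 K/W
R_total = 0.5998 K/W
Q = ΔT / R_total = 30 / 0.5998

Q ≈ 50 W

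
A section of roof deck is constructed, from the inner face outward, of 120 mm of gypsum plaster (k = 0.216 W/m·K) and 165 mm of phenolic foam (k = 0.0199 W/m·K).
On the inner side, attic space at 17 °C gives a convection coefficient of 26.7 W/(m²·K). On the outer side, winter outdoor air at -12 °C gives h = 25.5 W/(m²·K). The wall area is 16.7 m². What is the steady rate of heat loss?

Using the resistance-network approach (series):
R_inner film = 1/(h_i·A) = 1/(26.7×16.7) = 0.002243 K/W
R_gypsum plaster = L/(kA) = 0.12/(0.216×16.7) = 0.03327 K/W
R_phenolic foam = L/(kA) = 0.165/(0.0199×16.7) = 0.4965 K/W
R_outer film = 1/(h_o·A) = 1/(25.5×16.7) = 0.002348 K/W
R_total = 0.5344 K/W
Q = ΔT / R_total = 29 / 0.5344

Q ≈ 54.3 W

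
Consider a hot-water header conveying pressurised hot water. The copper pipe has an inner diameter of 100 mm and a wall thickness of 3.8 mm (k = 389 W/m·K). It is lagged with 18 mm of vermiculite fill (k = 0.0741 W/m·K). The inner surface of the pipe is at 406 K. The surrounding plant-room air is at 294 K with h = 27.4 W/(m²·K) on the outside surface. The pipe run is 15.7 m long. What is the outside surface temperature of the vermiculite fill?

Treating each annulus and film as a series resistance:
R_copper pipe wall = ln(53.8/50)/(2π×389×15.7) = 1.909×10^-6 K/W
R_vermiculite fill = ln(71.8/53.8)/(2π×0.0741×15.7) = 0.03948 K/W
R_outer film = 1/(h_o·2πr_oL) = 1/(27.4×2π×0.0718×15.7) = 0.005153 K/W
R_total = 0.04464 K/W
Q = ΔT/R_total = 112/0.04464
Q = 2510 W
T_interface = T_inner − Q·ΣR(inner→interface) = 406 − 2510×0.03949

T ≈ 307 K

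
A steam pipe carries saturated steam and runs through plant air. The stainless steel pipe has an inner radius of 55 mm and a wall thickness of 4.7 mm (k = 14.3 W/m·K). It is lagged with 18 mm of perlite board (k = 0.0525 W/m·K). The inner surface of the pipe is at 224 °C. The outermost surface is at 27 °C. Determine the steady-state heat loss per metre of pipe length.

q′ ≈ 246 W/m

Radial resistances (cylindrical: R_cond = ln(r_o/r_i)/(2πkL), R_conv = 1/(h·2πrL)):
R_stainless steel pipe wall = ln(59.7/55)/(2π×14.3×1) = 9.126×10^-4 K/W
R_perlite board = ln(77.7/59.7)/(2π×0.0525×1) = 0.7989 K/W
R_total = 0.7998 K/W
Q = ΔT/R_total = 197/0.7998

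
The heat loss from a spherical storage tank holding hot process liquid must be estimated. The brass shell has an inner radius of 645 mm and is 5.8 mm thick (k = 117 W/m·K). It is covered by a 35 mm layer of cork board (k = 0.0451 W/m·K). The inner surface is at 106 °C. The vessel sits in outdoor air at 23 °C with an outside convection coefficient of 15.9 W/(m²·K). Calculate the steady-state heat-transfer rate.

Q ≈ 557 W

Spherical conduction: R = (1/r_in − 1/r_out)/(4πk) per layer; series-sum.
R_brass shell = (1/0.645 − 1/0.6508)/(4π×117) = 9.398×10^-6 K/W
R_cork board = (1/0.6508 − 1/0.6858)/(4π×0.0451) = 0.1384 K/W
R_outer film = 1/(h·4πr_o²) = 1/(15.9×4π×0.6858²) = 0.01064 K/W
R_total = 0.149 K/W
Q = ΔT/R_total = 83/0.149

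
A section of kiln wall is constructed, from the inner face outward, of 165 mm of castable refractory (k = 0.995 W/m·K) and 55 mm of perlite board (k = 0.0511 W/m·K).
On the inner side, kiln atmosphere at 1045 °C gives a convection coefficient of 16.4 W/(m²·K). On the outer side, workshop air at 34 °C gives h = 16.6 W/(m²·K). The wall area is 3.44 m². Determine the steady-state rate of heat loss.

Using the resistance-network approach (series):
R_inner film = 1/(h_i·A) = 1/(16.4×3.44) = 0.01773 K/W
R_castable refractory = L/(kA) = 0.165/(0.995×3.44) = 0.04821 K/W
R_perlite board = L/(kA) = 0.055/(0.0511×3.44) = 0.3129 K/W
R_outer film = 1/(h_o·A) = 1/(16.6×3.44) = 0.01751 K/W
R_total = 0.3963 K/W
Q = ΔT / R_total = 1011 / 0.3963

Q ≈ 2550 W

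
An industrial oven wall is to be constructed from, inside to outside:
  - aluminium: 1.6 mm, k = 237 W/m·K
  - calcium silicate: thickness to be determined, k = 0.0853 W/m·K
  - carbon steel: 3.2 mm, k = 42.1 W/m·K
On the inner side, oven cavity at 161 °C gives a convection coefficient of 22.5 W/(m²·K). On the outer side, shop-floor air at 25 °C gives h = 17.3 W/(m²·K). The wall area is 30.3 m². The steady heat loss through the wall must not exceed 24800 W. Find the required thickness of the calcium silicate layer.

L ≈ 5.44 mm

Model the wall as resistances in series:
R_inner film = 1/(h_i·A) = 1/(22.5×30.3) = 0.001467 K/W
R_aluminium = L/(kA) = 0.0016/(237×30.3) = 2.228×10^-7 K/W
R_carbon steel = L/(kA) = 0.0032/(42.1×30.3) = 2.509×10^-6 K/W
R_outer film = 1/(h_o·A) = 1/(17.3×30.3) = 0.001908 K/W
Sum of the known resistances R_other = 0.003377 K/W
Required total resistance R_tot = ΔT/Q_allow = 136/24800 = 0.005484 K/W
R_calcium silicate = R_tot − R_other = 0.002107 K/W
L = R·k·A = 0.002107×0.0853×30.3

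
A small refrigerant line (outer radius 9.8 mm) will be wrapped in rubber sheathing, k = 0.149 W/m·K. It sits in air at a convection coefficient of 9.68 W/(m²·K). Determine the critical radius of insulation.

r_cr ≈ 15.4 mm

For a cylinder r_cr = k/h = 0.149/9.68
r_cr = 15.4 mm; since the bare radius (9.8 mm) is below r_cr, adding a thin layer of insulation will *increase* heat loss.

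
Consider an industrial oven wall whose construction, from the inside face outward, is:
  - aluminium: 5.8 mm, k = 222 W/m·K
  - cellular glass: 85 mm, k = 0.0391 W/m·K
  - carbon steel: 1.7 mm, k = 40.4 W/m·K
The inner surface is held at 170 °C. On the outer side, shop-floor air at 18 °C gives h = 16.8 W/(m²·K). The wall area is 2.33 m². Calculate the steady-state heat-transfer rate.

Using the resistance-network approach (series):
R_aluminium = L/(kA) = 0.0058/(222×2.33) = 1.121×10^-5 K/W
R_cellular glass = L/(kA) = 0.085/(0.0391×2.33) = 0.933 K/W
R_carbon steel = L/(kA) = 0.0017/(40.4×2.33) = 1.806×10^-5 K/W
R_outer film = 1/(h_o·A) = 1/(16.8×2.33) = 0.02555 K/W
R_total = 0.9586 K/W
Q = ΔT / R_total = 152 / 0.9586

Q ≈ 159 W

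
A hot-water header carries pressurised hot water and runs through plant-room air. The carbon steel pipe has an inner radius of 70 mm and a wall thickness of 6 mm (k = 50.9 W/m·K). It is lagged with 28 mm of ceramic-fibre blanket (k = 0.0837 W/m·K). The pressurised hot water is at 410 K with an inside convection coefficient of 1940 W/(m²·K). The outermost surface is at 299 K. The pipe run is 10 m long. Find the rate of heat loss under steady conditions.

Q ≈ 1860 W

Per-layer cylindrical resistances, series-summed:
R_inner film = 1/(h_i·2πr₁L) = 1/(1940×2π×0.07×10) = 1.172×10^-4 K/W
R_carbon steel pipe wall = ln(76/70)/(2π×50.9×10) = 2.571×10^-5 K/W
R_ceramic-fibre blanket = ln(104/76)/(2π×0.0837×10) = 0.05964 K/W
R_total = 0.05978 K/W
Q = ΔT/R_total = 111/0.05978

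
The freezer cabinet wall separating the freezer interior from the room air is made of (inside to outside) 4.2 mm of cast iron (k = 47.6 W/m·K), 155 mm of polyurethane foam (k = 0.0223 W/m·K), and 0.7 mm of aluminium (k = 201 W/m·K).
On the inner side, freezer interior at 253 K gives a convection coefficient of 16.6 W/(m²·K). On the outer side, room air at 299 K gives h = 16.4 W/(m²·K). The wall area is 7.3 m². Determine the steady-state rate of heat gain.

Q ≈ 47.5 W

Series thermal resistances:
R_inner film = 1/(h_i·A) = 1/(16.6×7.3) = 0.008252 K/W
R_cast iron = L/(kA) = 0.0042/(47.6×7.3) = 1.209×10^-5 K/W
R_polyurethane foam = L/(kA) = 0.155/(0.0223×7.3) = 0.9521 K/W
R_aluminium = L/(kA) = 0.0007/(201×7.3) = 4.771×10^-7 K/W
R_outer film = 1/(h_o·A) = 1/(16.4×7.3) = 0.008353 K/W
R_total = 0.9688 K/W
Q = ΔT / R_total = 46 / 0.9688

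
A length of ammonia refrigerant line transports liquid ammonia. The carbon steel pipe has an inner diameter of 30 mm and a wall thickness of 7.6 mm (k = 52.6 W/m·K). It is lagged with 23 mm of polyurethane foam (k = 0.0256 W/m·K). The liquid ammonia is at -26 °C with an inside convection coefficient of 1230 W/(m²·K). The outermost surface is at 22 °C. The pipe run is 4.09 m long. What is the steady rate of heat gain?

Q ≈ 44.9 W

Per-layer cylindrical resistances, series-summed:
R_inner film = 1/(h_i·2πr₁L) = 1/(1230×2π×0.015×4.09) = 0.002109 K/W
R_carbon steel pipe wall = ln(22.6/15)/(2π×52.6×4.09) = 3.032×10^-4 K/W
R_polyurethane foam = ln(45.6/22.6)/(2π×0.0256×4.09) = 1.067 K/W
R_total = 1.069 K/W
Q = ΔT/R_total = 48/1.069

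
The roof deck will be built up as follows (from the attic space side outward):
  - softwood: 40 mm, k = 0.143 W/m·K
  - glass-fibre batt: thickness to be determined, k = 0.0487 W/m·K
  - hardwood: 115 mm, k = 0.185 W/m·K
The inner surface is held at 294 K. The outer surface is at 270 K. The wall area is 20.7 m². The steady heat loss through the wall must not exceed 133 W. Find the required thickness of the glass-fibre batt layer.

Using the resistance-network approach (series):
R_softwood = L/(kA) = 0.04/(0.143×20.7) = 0.01351 K/W
R_hardwood = L/(kA) = 0.115/(0.185×20.7) = 0.03003 K/W
Sum of the known resistances R_other = 0.04354 K/W
Required total resistance R_tot = ΔT/Q_allow = 24/133 = 0.1805 K/W
R_glass-fibre batt = R_tot − R_other = 0.1369 K/W
L = R·k·A = 0.1369×0.0487×20.7

L ≈ 138 mm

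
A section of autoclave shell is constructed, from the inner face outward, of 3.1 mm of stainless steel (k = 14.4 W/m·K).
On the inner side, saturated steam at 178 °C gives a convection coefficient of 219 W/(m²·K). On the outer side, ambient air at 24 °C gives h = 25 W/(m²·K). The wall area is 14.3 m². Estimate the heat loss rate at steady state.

Thermal resistances in series:
R_inner film = 1/(h_i·A) = 1/(219×14.3) = 3.193×10^-4 K/W
R_stainless steel = L/(kA) = 0.0031/(14.4×14.3) = 1.505×10^-5 K/W
R_outer film = 1/(h_o·A) = 1/(25×14.3) = 0.002797 K/W
R_total = 0.003132 K/W
Q = ΔT / R_total = 154 / 0.003132

Q ≈ 49200 W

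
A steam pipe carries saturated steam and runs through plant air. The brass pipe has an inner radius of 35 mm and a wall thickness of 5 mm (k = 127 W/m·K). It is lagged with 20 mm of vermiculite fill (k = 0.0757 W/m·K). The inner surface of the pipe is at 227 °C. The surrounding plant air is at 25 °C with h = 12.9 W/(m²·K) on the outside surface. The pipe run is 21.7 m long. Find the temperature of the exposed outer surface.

T ≈ 64.2 °C

Treating each annulus and film as a series resistance:
R_brass pipe wall = ln(40/35)/(2π×127×21.7) = 7.712×10^-6 K/W
R_vermiculite fill = ln(60/40)/(2π×0.0757×21.7) = 0.03928 K/W
R_outer film = 1/(h_o·2πr_oL) = 1/(12.9×2π×0.06×21.7) = 0.009476 K/W
R_total = 0.04877 K/W
Q = ΔT/R_total = 202/0.04877
Q = 4140 W
T_interface = T_inner − Q·ΣR(inner→interface) = 227 − 4140×0.03929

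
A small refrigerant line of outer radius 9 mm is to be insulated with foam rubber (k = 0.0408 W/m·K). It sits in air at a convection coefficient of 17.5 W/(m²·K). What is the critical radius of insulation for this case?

r_cr ≈ 2.33 mm

For a cylinder r_cr = k/h = 0.0408/17.5
r_cr = 2.33 mm; since the bare radius (9 mm) is above r_cr, any added insulation will reduce heat loss.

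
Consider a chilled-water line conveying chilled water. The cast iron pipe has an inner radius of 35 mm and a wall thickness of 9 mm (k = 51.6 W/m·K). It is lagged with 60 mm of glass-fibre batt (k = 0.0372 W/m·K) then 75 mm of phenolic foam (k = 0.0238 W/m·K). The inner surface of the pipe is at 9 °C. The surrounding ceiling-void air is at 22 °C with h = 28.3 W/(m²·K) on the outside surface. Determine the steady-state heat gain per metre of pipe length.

q′ ≈ 1.77 W/m

Per-layer cylindrical resistances, series-summed:
R_cast iron pipe wall = ln(44/35)/(2π×51.6×1) = 7.058×10^-4 K/W
R_glass-fibre batt = ln(104/44)/(2π×0.0372×1) = 3.68 K/W
R_phenolic foam = ln(179/104)/(2π×0.0238×1) = 3.631 K/W
R_outer film = 1/(h_o·2πr_oL) = 1/(28.3×2π×0.179×1) = 0.03142 K/W
R_total = 7.343 K/W
Q = ΔT/R_total = 13/7.343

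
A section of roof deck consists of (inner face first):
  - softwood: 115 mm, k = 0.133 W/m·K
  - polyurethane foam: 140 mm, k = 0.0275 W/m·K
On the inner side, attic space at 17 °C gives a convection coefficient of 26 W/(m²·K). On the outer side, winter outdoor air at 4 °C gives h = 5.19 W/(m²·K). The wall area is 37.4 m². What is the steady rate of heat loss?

Series thermal resistances:
R_inner film = 1/(h_i·A) = 1/(26×37.4) = 0.001028 K/W
R_softwood = L/(kA) = 0.115/(0.133×37.4) = 0.02312 K/W
R_polyurethane foam = L/(kA) = 0.14/(0.0275×37.4) = 0.1361 K/W
R_outer film = 1/(h_o·A) = 1/(5.19×37.4) = 0.005152 K/W
R_total = 0.1654 K/W
Q = ΔT / R_total = 13 / 0.1654

Q ≈ 78.6 W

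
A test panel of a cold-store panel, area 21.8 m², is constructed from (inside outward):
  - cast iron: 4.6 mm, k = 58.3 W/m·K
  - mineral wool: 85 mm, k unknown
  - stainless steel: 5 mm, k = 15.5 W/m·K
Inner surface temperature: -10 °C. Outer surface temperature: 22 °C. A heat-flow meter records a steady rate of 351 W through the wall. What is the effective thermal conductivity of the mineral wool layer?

k ≈ 0.0428 W/(m·K)

Model the wall as resistances in series:
R_cast iron = L/(kA) = 0.0046/(58.3×21.8) = 3.619×10^-6 K/W
R_stainless steel = L/(kA) = 0.005/(15.5×21.8) = 1.48×10^-5 K/W
Sum of known resistances R_other = 1.842×10^-5 K/W
Total R = ΔT/Q = 32/351 = 0.09117 K/W
R_mineral wool = R_total − R_other = 0.09115 K/W
k = L/(R·A) = 0.085/(0.09115×21.8)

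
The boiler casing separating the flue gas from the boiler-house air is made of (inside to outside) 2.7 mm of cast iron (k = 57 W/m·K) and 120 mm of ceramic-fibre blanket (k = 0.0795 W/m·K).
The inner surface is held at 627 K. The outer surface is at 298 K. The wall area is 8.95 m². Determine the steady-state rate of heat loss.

Q ≈ 1950 W

Using the resistance-network approach (series):
R_cast iron = L/(kA) = 0.0027/(57×8.95) = 5.293×10^-6 K/W
R_ceramic-fibre blanket = L/(kA) = 0.12/(0.0795×8.95) = 0.1687 K/W
R_total = 0.1687 K/W
Q = ΔT / R_total = 329 / 0.1687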